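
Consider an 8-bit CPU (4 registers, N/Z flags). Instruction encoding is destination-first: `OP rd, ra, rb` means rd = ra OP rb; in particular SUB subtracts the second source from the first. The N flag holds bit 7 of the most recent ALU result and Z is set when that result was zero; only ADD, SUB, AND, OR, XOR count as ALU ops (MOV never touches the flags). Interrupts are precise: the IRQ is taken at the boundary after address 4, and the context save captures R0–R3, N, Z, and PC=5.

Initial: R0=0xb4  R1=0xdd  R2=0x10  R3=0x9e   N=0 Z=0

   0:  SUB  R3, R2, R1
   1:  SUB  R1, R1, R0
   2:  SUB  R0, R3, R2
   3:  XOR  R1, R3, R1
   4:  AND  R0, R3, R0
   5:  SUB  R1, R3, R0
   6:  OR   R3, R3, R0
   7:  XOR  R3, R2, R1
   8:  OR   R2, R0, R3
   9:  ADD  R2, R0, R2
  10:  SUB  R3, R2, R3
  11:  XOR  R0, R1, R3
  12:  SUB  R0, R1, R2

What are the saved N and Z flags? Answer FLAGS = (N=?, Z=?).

FLAGS = (N=0, Z=0)

after  0: R0=0xb4 R1=0xdd R2=0x10 R3=0x33  N=0 Z=0
after  1: R0=0xb4 R1=0x29 R2=0x10 R3=0x33  N=0 Z=0
after  2: R0=0x23 R1=0x29 R2=0x10 R3=0x33  N=0 Z=0
after  3: R0=0x23 R1=0x1a R2=0x10 R3=0x33  N=0 Z=0
after  4: R0=0x23 R1=0x1a R2=0x10 R3=0x33  N=0 Z=0
-- IRQ taken; context saved, return-PC = 5 --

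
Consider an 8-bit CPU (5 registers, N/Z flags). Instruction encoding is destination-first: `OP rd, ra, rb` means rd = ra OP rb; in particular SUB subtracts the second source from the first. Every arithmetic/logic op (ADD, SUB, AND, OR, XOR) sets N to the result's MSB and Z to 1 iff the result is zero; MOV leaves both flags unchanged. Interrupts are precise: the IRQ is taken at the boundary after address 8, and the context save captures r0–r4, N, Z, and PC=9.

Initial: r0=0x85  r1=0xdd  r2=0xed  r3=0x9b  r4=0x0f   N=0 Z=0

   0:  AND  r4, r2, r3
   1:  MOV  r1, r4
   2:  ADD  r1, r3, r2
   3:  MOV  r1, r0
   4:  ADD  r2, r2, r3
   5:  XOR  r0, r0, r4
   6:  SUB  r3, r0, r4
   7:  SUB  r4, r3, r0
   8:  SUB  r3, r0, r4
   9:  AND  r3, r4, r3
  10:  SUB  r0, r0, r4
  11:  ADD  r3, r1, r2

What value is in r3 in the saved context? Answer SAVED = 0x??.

SAVED = 0x95

after  0: r0=0x85 r1=0xdd r2=0xed r3=0x9b r4=0x89  N=1 Z=0
after  1: r0=0x85 r1=0x89 r2=0xed r3=0x9b r4=0x89  N=1 Z=0
after  2: r0=0x85 r1=0x88 r2=0xed r3=0x9b r4=0x89  N=1 Z=0
after  3: r0=0x85 r1=0x85 r2=0xed r3=0x9b r4=0x89  N=1 Z=0
after  4: r0=0x85 r1=0x85 r2=0x88 r3=0x9b r4=0x89  N=1 Z=0
after  5: r0=0x0c r1=0x85 r2=0x88 r3=0x9b r4=0x89  N=0 Z=0
after  6: r0=0x0c r1=0x85 r2=0x88 r3=0x83 r4=0x89  N=1 Z=0
after  7: r0=0x0c r1=0x85 r2=0x88 r3=0x83 r4=0x77  N=0 Z=0
after  8: r0=0x0c r1=0x85 r2=0x88 r3=0x95 r4=0x77  N=1 Z=0
-- IRQ taken; context saved, return-PC = 9 --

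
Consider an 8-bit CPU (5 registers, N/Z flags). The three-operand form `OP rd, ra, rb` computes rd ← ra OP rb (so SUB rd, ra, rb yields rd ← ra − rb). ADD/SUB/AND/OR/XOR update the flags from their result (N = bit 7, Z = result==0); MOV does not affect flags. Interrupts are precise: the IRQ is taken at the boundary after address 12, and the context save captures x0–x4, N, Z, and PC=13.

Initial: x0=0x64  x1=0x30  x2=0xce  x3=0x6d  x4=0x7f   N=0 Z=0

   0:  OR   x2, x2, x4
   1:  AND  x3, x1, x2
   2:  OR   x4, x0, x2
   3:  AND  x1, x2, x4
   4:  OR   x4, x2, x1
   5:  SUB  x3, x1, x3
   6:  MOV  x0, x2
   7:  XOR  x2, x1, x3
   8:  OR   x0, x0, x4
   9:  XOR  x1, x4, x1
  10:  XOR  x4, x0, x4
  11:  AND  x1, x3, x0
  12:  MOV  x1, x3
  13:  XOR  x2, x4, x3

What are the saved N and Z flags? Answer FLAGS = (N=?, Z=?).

FLAGS = (N=1, Z=0)

after  0: x0=0x64 x1=0x30 x2=0xff x3=0x6d x4=0x7f  N=1 Z=0
after  1: x0=0x64 x1=0x30 x2=0xff x3=0x30 x4=0x7f  N=0 Z=0
after  2: x0=0x64 x1=0x30 x2=0xff x3=0x30 x4=0xff  N=1 Z=0
after  3: x0=0x64 x1=0xff x2=0xff x3=0x30 x4=0xff  N=1 Z=0
after  4: x0=0x64 x1=0xff x2=0xff x3=0x30 x4=0xff  N=1 Z=0
after  5: x0=0x64 x1=0xff x2=0xff x3=0xcf x4=0xff  N=1 Z=0
after  6: x0=0xff x1=0xff x2=0xff x3=0xcf x4=0xff  N=1 Z=0
after  7: x0=0xff x1=0xff x2=0x30 x3=0xcf x4=0xff  N=0 Z=0
after  8: x0=0xff x1=0xff x2=0x30 x3=0xcf x4=0xff  N=1 Z=0
after  9: x0=0xff x1=0x00 x2=0x30 x3=0xcf x4=0xff  N=0 Z=1
after 10: x0=0xff x1=0x00 x2=0x30 x3=0xcf x4=0x00  N=0 Z=1
after 11: x0=0xff x1=0xcf x2=0x30 x3=0xcf x4=0x00  N=1 Z=0
after 12: x0=0xff x1=0xcf x2=0x30 x3=0xcf x4=0x00  N=1 Z=0
-- IRQ taken; context saved, return-PC = 13 --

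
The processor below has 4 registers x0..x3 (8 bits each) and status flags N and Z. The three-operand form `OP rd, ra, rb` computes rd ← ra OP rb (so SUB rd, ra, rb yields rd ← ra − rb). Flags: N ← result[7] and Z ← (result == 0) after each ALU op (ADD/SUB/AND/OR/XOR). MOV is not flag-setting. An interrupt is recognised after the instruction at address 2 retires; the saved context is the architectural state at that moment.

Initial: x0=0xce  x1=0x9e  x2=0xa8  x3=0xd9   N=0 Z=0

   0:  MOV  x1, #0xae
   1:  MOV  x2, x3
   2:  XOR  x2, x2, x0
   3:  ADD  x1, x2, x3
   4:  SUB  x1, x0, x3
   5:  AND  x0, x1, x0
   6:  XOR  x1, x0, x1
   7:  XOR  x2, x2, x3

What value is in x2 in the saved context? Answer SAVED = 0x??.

after  0: x0=0xce x1=0xae x2=0xa8 x3=0xd9  N=0 Z=0
after  1: x0=0xce x1=0xae x2=0xd9 x3=0xd9  N=0 Z=0
after  2: x0=0xce x1=0xae x2=0x17 x3=0xd9  N=0 Z=0
-- IRQ taken; context saved, return-PC = 3 --

SAVED = 0x17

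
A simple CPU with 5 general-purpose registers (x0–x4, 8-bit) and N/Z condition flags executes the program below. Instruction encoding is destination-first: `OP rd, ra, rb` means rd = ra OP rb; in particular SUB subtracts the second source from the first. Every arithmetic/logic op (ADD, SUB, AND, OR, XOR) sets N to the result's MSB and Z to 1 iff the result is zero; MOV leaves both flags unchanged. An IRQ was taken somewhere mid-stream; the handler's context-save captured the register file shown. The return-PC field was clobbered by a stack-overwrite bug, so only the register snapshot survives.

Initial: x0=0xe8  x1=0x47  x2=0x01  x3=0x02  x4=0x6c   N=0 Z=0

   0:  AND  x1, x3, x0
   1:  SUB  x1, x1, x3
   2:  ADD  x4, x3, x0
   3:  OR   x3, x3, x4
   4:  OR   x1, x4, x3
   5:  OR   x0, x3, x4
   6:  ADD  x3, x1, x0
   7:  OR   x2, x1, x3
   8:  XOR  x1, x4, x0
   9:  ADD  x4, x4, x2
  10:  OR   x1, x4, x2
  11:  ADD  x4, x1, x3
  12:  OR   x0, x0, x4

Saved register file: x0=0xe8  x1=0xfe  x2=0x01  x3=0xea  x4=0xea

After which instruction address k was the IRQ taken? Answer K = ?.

after  0: x0=0xe8 x1=0x00 x2=0x01 x3=0x02 x4=0x6c  N=0 Z=1
after  1: x0=0xe8 x1=0xfe x2=0x01 x3=0x02 x4=0x6c  N=1 Z=0
after  2: x0=0xe8 x1=0xfe x2=0x01 x3=0x02 x4=0xea  N=1 Z=0
after  3: x0=0xe8 x1=0xfe x2=0x01 x3=0xea x4=0xea  N=1 Z=0
-- IRQ taken; context saved, return-PC = 4 --

K = 3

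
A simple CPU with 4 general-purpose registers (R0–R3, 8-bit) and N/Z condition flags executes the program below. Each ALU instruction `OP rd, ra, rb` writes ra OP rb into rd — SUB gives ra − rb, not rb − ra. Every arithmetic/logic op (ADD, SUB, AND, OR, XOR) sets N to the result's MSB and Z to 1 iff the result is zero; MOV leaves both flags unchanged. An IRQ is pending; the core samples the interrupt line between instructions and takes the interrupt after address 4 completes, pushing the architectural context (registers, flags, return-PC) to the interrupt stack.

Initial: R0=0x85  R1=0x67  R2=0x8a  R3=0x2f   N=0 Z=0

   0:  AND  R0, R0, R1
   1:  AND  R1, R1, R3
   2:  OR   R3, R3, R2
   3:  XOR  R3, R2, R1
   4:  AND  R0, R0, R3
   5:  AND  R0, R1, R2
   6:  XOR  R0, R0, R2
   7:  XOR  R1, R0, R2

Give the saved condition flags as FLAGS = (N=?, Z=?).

after  0: R0=0x05 R1=0x67 R2=0x8a R3=0x2f  N=0 Z=0
after  1: R0=0x05 R1=0x27 R2=0x8a R3=0x2f  N=0 Z=0
after  2: R0=0x05 R1=0x27 R2=0x8a R3=0xaf  N=1 Z=0
after  3: R0=0x05 R1=0x27 R2=0x8a R3=0xad  N=1 Z=0
after  4: R0=0x05 R1=0x27 R2=0x8a R3=0xad  N=0 Z=0
-- IRQ taken; context saved, return-PC = 5 --

FLAGS = (N=0, Z=0)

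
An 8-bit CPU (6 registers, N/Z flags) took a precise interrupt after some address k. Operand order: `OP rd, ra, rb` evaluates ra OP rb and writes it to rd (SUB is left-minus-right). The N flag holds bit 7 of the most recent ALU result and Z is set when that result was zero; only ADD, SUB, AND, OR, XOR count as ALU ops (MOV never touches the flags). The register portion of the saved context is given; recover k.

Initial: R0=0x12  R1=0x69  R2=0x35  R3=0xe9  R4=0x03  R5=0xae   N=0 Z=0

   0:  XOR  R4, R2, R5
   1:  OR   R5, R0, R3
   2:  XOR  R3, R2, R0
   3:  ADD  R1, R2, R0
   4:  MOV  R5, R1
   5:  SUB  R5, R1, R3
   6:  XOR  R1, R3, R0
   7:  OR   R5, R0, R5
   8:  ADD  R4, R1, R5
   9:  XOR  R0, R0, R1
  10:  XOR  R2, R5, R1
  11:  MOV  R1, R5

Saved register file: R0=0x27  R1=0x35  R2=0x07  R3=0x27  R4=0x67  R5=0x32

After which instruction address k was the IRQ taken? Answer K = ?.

K = 10

after  0: R0=0x12 R1=0x69 R2=0x35 R3=0xe9 R4=0x9b R5=0xae  N=1 Z=0
after  1: R0=0x12 R1=0x69 R2=0x35 R3=0xe9 R4=0x9b R5=0xfb  N=1 Z=0
after  2: R0=0x12 R1=0x69 R2=0x35 R3=0x27 R4=0x9b R5=0xfb  N=0 Z=0
after  3: R0=0x12 R1=0x47 R2=0x35 R3=0x27 R4=0x9b R5=0xfb  N=0 Z=0
after  4: R0=0x12 R1=0x47 R2=0x35 R3=0x27 R4=0x9b R5=0x47  N=0 Z=0
after  5: R0=0x12 R1=0x47 R2=0x35 R3=0x27 R4=0x9b R5=0x20  N=0 Z=0
after  6: R0=0x12 R1=0x35 R2=0x35 R3=0x27 R4=0x9b R5=0x20  N=0 Z=0
after  7: R0=0x12 R1=0x35 R2=0x35 R3=0x27 R4=0x9b R5=0x32  N=0 Z=0
after  8: R0=0x12 R1=0x35 R2=0x35 R3=0x27 R4=0x67 R5=0x32  N=0 Z=0
after  9: R0=0x27 R1=0x35 R2=0x35 R3=0x27 R4=0x67 R5=0x32  N=0 Z=0
after 10: R0=0x27 R1=0x35 R2=0x07 R3=0x27 R4=0x67 R5=0x32  N=0 Z=0
-- IRQ taken; context saved, return-PC = 11 --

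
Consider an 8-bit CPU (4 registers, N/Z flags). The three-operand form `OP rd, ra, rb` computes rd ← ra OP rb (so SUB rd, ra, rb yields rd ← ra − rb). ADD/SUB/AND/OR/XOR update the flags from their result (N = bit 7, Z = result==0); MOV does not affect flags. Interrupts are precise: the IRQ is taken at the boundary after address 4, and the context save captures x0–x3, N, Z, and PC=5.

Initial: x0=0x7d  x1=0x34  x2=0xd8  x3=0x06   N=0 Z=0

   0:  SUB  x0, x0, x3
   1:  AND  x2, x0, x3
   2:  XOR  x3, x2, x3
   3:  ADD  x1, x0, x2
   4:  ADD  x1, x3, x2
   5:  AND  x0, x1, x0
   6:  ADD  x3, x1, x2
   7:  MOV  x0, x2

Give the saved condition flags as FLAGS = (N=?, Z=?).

after  0: x0=0x77 x1=0x34 x2=0xd8 x3=0x06  N=0 Z=0
after  1: x0=0x77 x1=0x34 x2=0x06 x3=0x06  N=0 Z=0
after  2: x0=0x77 x1=0x34 x2=0x06 x3=0x00  N=0 Z=1
after  3: x0=0x77 x1=0x7d x2=0x06 x3=0x00  N=0 Z=0
after  4: x0=0x77 x1=0x06 x2=0x06 x3=0x00  N=0 Z=0
-- IRQ taken; context saved, return-PC = 5 --

FLAGS = (N=0, Z=0)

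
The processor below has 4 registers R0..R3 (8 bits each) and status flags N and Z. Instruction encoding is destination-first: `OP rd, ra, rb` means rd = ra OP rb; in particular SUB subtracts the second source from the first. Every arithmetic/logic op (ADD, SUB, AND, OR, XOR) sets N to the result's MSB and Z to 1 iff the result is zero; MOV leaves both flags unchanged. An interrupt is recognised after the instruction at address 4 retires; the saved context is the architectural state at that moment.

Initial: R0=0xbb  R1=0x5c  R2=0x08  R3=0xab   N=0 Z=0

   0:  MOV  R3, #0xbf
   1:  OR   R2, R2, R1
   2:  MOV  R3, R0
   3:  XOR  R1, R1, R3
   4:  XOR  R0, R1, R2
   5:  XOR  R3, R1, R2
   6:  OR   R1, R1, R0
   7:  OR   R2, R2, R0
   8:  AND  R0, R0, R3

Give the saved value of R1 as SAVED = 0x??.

after  0: R0=0xbb R1=0x5c R2=0x08 R3=0xbf  N=0 Z=0
after  1: R0=0xbb R1=0x5c R2=0x5c R3=0xbf  N=0 Z=0
after  2: R0=0xbb R1=0x5c R2=0x5c R3=0xbb  N=0 Z=0
after  3: R0=0xbb R1=0xe7 R2=0x5c R3=0xbb  N=1 Z=0
after  4: R0=0xbb R1=0xe7 R2=0x5c R3=0xbb  N=1 Z=0
-- IRQ taken; context saved, return-PC = 5 --

SAVED = 0xe7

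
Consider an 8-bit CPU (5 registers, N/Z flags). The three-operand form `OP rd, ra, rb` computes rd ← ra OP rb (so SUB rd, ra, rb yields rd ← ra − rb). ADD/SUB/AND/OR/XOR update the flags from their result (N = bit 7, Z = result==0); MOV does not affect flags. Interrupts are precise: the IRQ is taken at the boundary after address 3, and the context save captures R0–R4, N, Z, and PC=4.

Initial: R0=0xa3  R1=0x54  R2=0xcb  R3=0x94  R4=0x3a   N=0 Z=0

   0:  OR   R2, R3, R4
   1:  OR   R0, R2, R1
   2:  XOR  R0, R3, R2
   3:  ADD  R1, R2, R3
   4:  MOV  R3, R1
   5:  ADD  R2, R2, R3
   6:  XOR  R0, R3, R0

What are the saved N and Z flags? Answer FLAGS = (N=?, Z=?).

after  0: R0=0xa3 R1=0x54 R2=0xbe R3=0x94 R4=0x3a  N=1 Z=0
after  1: R0=0xfe R1=0x54 R2=0xbe R3=0x94 R4=0x3a  N=1 Z=0
after  2: R0=0x2a R1=0x54 R2=0xbe R3=0x94 R4=0x3a  N=0 Z=0
after  3: R0=0x2a R1=0x52 R2=0xbe R3=0x94 R4=0x3a  N=0 Z=0
-- IRQ taken; context saved, return-PC = 4 --

FLAGS = (N=0, Z=0)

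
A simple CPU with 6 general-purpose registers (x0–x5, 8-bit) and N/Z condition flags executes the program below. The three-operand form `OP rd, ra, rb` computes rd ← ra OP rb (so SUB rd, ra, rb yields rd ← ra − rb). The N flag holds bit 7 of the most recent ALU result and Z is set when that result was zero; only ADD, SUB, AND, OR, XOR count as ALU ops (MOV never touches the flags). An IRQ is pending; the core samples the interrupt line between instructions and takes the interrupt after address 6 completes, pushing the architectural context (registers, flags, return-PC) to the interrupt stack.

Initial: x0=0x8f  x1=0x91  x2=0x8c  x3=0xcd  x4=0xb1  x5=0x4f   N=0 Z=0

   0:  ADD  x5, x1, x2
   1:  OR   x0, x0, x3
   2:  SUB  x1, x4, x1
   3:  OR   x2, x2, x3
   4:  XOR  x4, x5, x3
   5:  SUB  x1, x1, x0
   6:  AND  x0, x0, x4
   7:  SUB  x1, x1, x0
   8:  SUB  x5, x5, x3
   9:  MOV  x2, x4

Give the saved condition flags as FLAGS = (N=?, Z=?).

after  0: x0=0x8f x1=0x91 x2=0x8c x3=0xcd x4=0xb1 x5=0x1d  N=0 Z=0
after  1: x0=0xcf x1=0x91 x2=0x8c x3=0xcd x4=0xb1 x5=0x1d  N=1 Z=0
after  2: x0=0xcf x1=0x20 x2=0x8c x3=0xcd x4=0xb1 x5=0x1d  N=0 Z=0
after  3: x0=0xcf x1=0x20 x2=0xcd x3=0xcd x4=0xb1 x5=0x1d  N=1 Z=0
after  4: x0=0xcf x1=0x20 x2=0xcd x3=0xcd x4=0xd0 x5=0x1d  N=1 Z=0
after  5: x0=0xcf x1=0x51 x2=0xcd x3=0xcd x4=0xd0 x5=0x1d  N=0 Z=0
after  6: x0=0xc0 x1=0x51 x2=0xcd x3=0xcd x4=0xd0 x5=0x1d  N=1 Z=0
-- IRQ taken; context saved, return-PC = 7 --

FLAGS = (N=1, Z=0)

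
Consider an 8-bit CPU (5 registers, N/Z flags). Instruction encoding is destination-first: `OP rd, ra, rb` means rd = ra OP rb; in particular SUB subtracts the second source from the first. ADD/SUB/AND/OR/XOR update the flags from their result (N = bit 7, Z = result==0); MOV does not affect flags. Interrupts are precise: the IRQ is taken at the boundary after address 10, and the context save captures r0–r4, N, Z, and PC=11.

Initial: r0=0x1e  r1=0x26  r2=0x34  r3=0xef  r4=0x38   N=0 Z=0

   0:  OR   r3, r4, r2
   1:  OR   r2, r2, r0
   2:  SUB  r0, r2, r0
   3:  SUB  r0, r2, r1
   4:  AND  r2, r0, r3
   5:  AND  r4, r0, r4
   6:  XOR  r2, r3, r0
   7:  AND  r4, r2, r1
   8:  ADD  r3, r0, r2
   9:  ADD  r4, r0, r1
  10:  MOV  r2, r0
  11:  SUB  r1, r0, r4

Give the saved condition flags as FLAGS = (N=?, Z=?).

FLAGS = (N=0, Z=0)

after  0: r0=0x1e r1=0x26 r2=0x34 r3=0x3c r4=0x38  N=0 Z=0
after  1: r0=0x1e r1=0x26 r2=0x3e r3=0x3c r4=0x38  N=0 Z=0
after  2: r0=0x20 r1=0x26 r2=0x3e r3=0x3c r4=0x38  N=0 Z=0
after  3: r0=0x18 r1=0x26 r2=0x3e r3=0x3c r4=0x38  N=0 Z=0
after  4: r0=0x18 r1=0x26 r2=0x18 r3=0x3c r4=0x38  N=0 Z=0
after  5: r0=0x18 r1=0x26 r2=0x18 r3=0x3c r4=0x18  N=0 Z=0
after  6: r0=0x18 r1=0x26 r2=0x24 r3=0x3c r4=0x18  N=0 Z=0
after  7: r0=0x18 r1=0x26 r2=0x24 r3=0x3c r4=0x24  N=0 Z=0
after  8: r0=0x18 r1=0x26 r2=0x24 r3=0x3c r4=0x24  N=0 Z=0
after  9: r0=0x18 r1=0x26 r2=0x24 r3=0x3c r4=0x3e  N=0 Z=0
after 10: r0=0x18 r1=0x26 r2=0x18 r3=0x3c r4=0x3e  N=0 Z=0
-- IRQ taken; context saved, return-PC = 11 --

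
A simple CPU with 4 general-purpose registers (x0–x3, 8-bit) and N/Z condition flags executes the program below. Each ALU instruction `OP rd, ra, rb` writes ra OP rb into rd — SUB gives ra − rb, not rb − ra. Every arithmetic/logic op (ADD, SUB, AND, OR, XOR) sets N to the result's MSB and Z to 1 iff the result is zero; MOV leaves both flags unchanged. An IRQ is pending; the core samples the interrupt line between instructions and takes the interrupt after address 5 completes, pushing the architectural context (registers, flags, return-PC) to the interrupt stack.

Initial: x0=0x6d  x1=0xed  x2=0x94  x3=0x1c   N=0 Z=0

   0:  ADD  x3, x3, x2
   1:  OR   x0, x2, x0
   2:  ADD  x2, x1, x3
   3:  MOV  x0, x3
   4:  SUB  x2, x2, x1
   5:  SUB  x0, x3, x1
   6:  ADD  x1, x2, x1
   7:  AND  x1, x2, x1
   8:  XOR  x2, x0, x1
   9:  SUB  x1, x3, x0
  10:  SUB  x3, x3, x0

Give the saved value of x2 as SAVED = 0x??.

SAVED = 0xb0

after  0: x0=0x6d x1=0xed x2=0x94 x3=0xb0  N=1 Z=0
after  1: x0=0xfd x1=0xed x2=0x94 x3=0xb0  N=1 Z=0
after  2: x0=0xfd x1=0xed x2=0x9d x3=0xb0  N=1 Z=0
after  3: x0=0xb0 x1=0xed x2=0x9d x3=0xb0  N=1 Z=0
after  4: x0=0xb0 x1=0xed x2=0xb0 x3=0xb0  N=1 Z=0
after  5: x0=0xc3 x1=0xed x2=0xb0 x3=0xb0  N=1 Z=0
-- IRQ taken; context saved, return-PC = 6 --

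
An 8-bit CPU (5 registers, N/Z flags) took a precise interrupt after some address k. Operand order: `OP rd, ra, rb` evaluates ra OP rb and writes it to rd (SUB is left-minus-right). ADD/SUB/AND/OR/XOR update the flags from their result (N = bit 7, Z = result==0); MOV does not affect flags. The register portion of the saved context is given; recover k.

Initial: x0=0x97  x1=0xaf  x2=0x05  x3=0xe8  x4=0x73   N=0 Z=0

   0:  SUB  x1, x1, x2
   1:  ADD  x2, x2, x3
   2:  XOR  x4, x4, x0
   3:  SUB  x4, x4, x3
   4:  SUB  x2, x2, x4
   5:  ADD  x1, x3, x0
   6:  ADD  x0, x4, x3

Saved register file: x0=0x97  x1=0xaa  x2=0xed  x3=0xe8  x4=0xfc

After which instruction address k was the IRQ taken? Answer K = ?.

K = 3

after  0: x0=0x97 x1=0xaa x2=0x05 x3=0xe8 x4=0x73  N=1 Z=0
after  1: x0=0x97 x1=0xaa x2=0xed x3=0xe8 x4=0x73  N=1 Z=0
after  2: x0=0x97 x1=0xaa x2=0xed x3=0xe8 x4=0xe4  N=1 Z=0
after  3: x0=0x97 x1=0xaa x2=0xed x3=0xe8 x4=0xfc  N=1 Z=0
-- IRQ taken; context saved, return-PC = 4 --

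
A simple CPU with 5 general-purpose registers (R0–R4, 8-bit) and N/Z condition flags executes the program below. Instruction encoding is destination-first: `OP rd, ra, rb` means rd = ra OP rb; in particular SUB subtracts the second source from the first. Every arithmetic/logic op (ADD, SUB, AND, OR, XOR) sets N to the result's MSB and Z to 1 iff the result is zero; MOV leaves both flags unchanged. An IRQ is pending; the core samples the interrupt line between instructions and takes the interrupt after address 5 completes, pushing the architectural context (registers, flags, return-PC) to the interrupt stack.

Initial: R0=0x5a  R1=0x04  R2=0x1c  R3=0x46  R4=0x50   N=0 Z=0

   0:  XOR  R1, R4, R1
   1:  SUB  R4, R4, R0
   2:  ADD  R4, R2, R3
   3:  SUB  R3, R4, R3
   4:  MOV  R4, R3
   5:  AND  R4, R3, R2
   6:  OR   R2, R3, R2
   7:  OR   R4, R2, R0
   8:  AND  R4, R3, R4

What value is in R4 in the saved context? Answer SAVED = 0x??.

SAVED = 0x1c

after  0: R0=0x5a R1=0x54 R2=0x1c R3=0x46 R4=0x50  N=0 Z=0
after  1: R0=0x5a R1=0x54 R2=0x1c R3=0x46 R4=0xf6  N=1 Z=0
after  2: R0=0x5a R1=0x54 R2=0x1c R3=0x46 R4=0x62  N=0 Z=0
after  3: R0=0x5a R1=0x54 R2=0x1c R3=0x1c R4=0x62  N=0 Z=0
after  4: R0=0x5a R1=0x54 R2=0x1c R3=0x1c R4=0x1c  N=0 Z=0
after  5: R0=0x5a R1=0x54 R2=0x1c R3=0x1c R4=0x1c  N=0 Z=0
-- IRQ taken; context saved, return-PC = 6 --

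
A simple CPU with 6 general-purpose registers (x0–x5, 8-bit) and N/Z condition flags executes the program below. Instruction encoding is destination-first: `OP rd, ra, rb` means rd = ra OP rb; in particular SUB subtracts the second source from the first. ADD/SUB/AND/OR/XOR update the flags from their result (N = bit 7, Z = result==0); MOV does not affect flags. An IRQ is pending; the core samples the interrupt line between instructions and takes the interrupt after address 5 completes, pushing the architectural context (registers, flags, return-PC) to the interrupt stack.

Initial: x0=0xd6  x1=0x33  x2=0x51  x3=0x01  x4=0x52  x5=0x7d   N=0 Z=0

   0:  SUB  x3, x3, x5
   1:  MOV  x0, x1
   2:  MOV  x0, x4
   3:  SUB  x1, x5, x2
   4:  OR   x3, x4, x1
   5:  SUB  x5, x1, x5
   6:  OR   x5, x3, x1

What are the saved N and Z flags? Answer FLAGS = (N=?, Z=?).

after  0: x0=0xd6 x1=0x33 x2=0x51 x3=0x84 x4=0x52 x5=0x7d  N=1 Z=0
after  1: x0=0x33 x1=0x33 x2=0x51 x3=0x84 x4=0x52 x5=0x7d  N=1 Z=0
after  2: x0=0x52 x1=0x33 x2=0x51 x3=0x84 x4=0x52 x5=0x7d  N=1 Z=0
after  3: x0=0x52 x1=0x2c x2=0x51 x3=0x84 x4=0x52 x5=0x7d  N=0 Z=0
after  4: x0=0x52 x1=0x2c x2=0x51 x3=0x7e x4=0x52 x5=0x7d  N=0 Z=0
after  5: x0=0x52 x1=0x2c x2=0x51 x3=0x7e x4=0x52 x5=0xaf  N=1 Z=0
-- IRQ taken; context saved, return-PC = 6 --

FLAGS = (N=1, Z=0)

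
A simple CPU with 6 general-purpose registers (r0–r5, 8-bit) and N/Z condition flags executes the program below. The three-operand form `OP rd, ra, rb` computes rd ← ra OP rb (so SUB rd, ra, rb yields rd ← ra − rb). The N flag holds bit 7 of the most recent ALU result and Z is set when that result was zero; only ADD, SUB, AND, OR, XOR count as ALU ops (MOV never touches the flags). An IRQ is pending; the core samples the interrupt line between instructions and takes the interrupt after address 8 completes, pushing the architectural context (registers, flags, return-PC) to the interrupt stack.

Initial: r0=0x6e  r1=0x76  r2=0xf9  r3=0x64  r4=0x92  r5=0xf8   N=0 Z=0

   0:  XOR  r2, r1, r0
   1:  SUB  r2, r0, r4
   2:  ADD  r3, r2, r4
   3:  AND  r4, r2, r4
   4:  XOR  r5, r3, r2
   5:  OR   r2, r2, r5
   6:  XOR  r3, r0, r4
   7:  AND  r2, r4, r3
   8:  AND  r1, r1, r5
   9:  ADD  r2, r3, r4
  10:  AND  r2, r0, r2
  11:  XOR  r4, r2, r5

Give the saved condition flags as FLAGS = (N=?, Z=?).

FLAGS = (N=0, Z=0)

after  0: r0=0x6e r1=0x76 r2=0x18 r3=0x64 r4=0x92 r5=0xf8  N=0 Z=0
after  1: r0=0x6e r1=0x76 r2=0xdc r3=0x64 r4=0x92 r5=0xf8  N=1 Z=0
after  2: r0=0x6e r1=0x76 r2=0xdc r3=0x6e r4=0x92 r5=0xf8  N=0 Z=0
after  3: r0=0x6e r1=0x76 r2=0xdc r3=0x6e r4=0x90 r5=0xf8  N=1 Z=0
after  4: r0=0x6e r1=0x76 r2=0xdc r3=0x6e r4=0x90 r5=0xb2  N=1 Z=0
after  5: r0=0x6e r1=0x76 r2=0xfe r3=0x6e r4=0x90 r5=0xb2  N=1 Z=0
after  6: r0=0x6e r1=0x76 r2=0xfe r3=0xfe r4=0x90 r5=0xb2  N=1 Z=0
after  7: r0=0x6e r1=0x76 r2=0x90 r3=0xfe r4=0x90 r5=0xb2  N=1 Z=0
after  8: r0=0x6e r1=0x32 r2=0x90 r3=0xfe r4=0x90 r5=0xb2  N=0 Z=0
-- IRQ taken; context saved, return-PC = 9 --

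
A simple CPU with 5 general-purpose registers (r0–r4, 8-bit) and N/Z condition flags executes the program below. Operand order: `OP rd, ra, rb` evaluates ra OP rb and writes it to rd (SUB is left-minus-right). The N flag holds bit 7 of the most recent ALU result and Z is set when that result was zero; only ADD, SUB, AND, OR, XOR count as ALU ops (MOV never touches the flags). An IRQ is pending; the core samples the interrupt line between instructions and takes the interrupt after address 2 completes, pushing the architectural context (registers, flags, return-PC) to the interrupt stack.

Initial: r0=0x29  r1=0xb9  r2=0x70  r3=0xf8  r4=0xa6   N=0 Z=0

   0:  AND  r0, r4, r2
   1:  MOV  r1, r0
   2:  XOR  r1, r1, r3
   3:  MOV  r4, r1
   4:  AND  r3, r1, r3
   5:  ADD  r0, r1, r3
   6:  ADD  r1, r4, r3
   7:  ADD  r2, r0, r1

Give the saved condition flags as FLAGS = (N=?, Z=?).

after  0: r0=0x20 r1=0xb9 r2=0x70 r3=0xf8 r4=0xa6  N=0 Z=0
after  1: r0=0x20 r1=0x20 r2=0x70 r3=0xf8 r4=0xa6  N=0 Z=0
after  2: r0=0x20 r1=0xd8 r2=0x70 r3=0xf8 r4=0xa6  N=1 Z=0
-- IRQ taken; context saved, return-PC = 3 --

FLAGS = (N=1, Z=0)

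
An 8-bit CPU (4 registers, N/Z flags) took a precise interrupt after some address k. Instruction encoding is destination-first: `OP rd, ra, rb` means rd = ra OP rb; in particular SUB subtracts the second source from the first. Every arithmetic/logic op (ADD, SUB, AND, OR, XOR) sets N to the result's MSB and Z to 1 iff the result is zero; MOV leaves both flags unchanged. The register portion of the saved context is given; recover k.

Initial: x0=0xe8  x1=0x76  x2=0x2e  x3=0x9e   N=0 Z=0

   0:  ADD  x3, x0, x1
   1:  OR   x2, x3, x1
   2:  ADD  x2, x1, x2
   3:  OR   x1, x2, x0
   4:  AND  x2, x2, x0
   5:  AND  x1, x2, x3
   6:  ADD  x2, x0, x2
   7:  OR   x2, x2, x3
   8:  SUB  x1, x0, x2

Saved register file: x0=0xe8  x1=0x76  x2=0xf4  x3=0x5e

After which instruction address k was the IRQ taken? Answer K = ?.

K = 2

after  0: x0=0xe8 x1=0x76 x2=0x2e x3=0x5e  N=0 Z=0
after  1: x0=0xe8 x1=0x76 x2=0x7e x3=0x5e  N=0 Z=0
after  2: x0=0xe8 x1=0x76 x2=0xf4 x3=0x5e  N=1 Z=0
-- IRQ taken; context saved, return-PC = 3 --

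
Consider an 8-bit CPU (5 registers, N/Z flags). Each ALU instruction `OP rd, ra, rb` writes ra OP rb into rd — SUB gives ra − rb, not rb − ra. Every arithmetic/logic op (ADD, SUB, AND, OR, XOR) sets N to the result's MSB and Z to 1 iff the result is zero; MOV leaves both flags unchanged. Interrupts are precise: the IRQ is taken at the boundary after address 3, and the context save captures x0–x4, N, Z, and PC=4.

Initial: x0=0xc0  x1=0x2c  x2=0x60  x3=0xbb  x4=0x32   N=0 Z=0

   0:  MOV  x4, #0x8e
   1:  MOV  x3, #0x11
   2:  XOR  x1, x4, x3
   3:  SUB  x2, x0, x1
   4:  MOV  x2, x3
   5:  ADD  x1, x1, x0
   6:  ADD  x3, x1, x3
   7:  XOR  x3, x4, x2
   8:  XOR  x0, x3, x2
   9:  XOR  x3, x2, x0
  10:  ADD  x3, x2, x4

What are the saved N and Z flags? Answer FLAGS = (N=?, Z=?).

FLAGS = (N=0, Z=0)

after  0: x0=0xc0 x1=0x2c x2=0x60 x3=0xbb x4=0x8e  N=0 Z=0
after  1: x0=0xc0 x1=0x2c x2=0x60 x3=0x11 x4=0x8e  N=0 Z=0
after  2: x0=0xc0 x1=0x9f x2=0x60 x3=0x11 x4=0x8e  N=1 Z=0
after  3: x0=0xc0 x1=0x9f x2=0x21 x3=0x11 x4=0x8e  N=0 Z=0
-- IRQ taken; context saved, return-PC = 4 --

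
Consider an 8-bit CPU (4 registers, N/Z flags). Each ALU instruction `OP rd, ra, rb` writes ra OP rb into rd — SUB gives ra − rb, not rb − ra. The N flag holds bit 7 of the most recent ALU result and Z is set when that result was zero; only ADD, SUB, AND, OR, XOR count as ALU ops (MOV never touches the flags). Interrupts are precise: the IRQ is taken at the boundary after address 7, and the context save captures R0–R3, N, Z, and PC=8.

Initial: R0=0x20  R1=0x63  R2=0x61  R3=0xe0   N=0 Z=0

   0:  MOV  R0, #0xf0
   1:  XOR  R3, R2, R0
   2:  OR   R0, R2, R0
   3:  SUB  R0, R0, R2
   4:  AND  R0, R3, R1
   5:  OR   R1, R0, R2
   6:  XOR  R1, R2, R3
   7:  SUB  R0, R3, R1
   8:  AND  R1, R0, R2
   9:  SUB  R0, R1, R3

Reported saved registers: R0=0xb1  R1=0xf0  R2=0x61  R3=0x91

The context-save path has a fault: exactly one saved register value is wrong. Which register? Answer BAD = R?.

BAD = R0

after  0: R0=0xf0 R1=0x63 R2=0x61 R3=0xe0  N=0 Z=0
after  1: R0=0xf0 R1=0x63 R2=0x61 R3=0x91  N=1 Z=0
after  2: R0=0xf1 R1=0x63 R2=0x61 R3=0x91  N=1 Z=0
after  3: R0=0x90 R1=0x63 R2=0x61 R3=0x91  N=1 Z=0
after  4: R0=0x01 R1=0x63 R2=0x61 R3=0x91  N=0 Z=0
after  5: R0=0x01 R1=0x61 R2=0x61 R3=0x91  N=0 Z=0
after  6: R0=0x01 R1=0xf0 R2=0x61 R3=0x91  N=1 Z=0
after  7: R0=0xa1 R1=0xf0 R2=0x61 R3=0x91  N=1 Z=0
-- IRQ taken; context saved, return-PC = 8 --
mismatch: R0: reported 0xb1 vs actual 0xa1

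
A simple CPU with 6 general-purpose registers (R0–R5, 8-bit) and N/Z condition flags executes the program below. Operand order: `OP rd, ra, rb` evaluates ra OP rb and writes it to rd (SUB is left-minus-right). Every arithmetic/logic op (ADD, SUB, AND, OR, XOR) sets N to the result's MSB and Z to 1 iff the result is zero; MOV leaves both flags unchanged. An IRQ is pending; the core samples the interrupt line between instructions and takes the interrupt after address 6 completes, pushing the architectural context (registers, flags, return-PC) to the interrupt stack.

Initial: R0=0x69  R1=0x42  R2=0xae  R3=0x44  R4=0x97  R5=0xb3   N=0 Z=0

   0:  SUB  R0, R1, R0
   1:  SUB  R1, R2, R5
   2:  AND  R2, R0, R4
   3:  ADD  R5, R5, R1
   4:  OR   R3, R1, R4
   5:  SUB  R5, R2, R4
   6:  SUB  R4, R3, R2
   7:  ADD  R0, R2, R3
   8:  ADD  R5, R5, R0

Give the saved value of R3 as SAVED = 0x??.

SAVED = 0xff

after  0: R0=0xd9 R1=0x42 R2=0xae R3=0x44 R4=0x97 R5=0xb3  N=1 Z=0
after  1: R0=0xd9 R1=0xfb R2=0xae R3=0x44 R4=0x97 R5=0xb3  N=1 Z=0
after  2: R0=0xd9 R1=0xfb R2=0x91 R3=0x44 R4=0x97 R5=0xb3  N=1 Z=0
after  3: R0=0xd9 R1=0xfb R2=0x91 R3=0x44 R4=0x97 R5=0xae  N=1 Z=0
after  4: R0=0xd9 R1=0xfb R2=0x91 R3=0xff R4=0x97 R5=0xae  N=1 Z=0
after  5: R0=0xd9 R1=0xfb R2=0x91 R3=0xff R4=0x97 R5=0xfa  N=1 Z=0
after  6: R0=0xd9 R1=0xfb R2=0x91 R3=0xff R4=0x6e R5=0xfa  N=0 Z=0
-- IRQ taken; context saved, return-PC = 7 --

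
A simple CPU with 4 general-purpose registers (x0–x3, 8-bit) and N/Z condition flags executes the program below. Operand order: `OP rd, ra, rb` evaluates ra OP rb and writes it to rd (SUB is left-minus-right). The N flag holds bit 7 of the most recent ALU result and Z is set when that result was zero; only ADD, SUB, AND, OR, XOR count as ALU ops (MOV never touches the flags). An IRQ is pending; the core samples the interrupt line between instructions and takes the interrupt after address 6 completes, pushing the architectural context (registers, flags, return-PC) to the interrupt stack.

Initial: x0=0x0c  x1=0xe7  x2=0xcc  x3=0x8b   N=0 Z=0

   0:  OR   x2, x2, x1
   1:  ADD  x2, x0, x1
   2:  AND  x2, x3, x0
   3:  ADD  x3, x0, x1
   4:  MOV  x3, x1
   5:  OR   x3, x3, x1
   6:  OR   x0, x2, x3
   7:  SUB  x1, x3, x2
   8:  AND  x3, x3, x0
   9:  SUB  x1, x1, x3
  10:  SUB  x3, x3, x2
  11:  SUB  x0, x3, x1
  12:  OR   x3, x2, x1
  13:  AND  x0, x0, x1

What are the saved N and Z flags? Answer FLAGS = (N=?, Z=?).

FLAGS = (N=1, Z=0)

after  0: x0=0x0c x1=0xe7 x2=0xef x3=0x8b  N=1 Z=0
after  1: x0=0x0c x1=0xe7 x2=0xf3 x3=0x8b  N=1 Z=0
after  2: x0=0x0c x1=0xe7 x2=0x08 x3=0x8b  N=0 Z=0
after  3: x0=0x0c x1=0xe7 x2=0x08 x3=0xf3  N=1 Z=0
after  4: x0=0x0c x1=0xe7 x2=0x08 x3=0xe7  N=1 Z=0
after  5: x0=0x0c x1=0xe7 x2=0x08 x3=0xe7  N=1 Z=0
after  6: x0=0xef x1=0xe7 x2=0x08 x3=0xe7  N=1 Z=0
-- IRQ taken; context saved, return-PC = 7 --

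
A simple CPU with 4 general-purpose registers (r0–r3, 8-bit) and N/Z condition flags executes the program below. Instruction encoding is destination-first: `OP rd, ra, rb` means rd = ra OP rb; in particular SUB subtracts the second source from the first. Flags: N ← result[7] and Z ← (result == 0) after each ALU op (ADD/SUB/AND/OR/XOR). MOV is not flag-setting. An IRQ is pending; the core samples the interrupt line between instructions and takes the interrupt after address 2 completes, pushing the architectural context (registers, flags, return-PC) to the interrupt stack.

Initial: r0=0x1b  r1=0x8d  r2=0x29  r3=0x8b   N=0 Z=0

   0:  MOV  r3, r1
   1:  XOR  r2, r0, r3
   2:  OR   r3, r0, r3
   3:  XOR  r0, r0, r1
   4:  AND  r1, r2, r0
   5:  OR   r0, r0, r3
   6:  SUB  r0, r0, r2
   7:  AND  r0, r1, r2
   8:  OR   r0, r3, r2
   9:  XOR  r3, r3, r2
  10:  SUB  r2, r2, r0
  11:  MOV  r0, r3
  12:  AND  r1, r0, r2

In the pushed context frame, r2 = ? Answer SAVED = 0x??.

after  0: r0=0x1b r1=0x8d r2=0x29 r3=0x8d  N=0 Z=0
after  1: r0=0x1b r1=0x8d r2=0x96 r3=0x8d  N=1 Z=0
after  2: r0=0x1b r1=0x8d r2=0x96 r3=0x9f  N=1 Z=0
-- IRQ taken; context saved, return-PC = 3 --

SAVED = 0x96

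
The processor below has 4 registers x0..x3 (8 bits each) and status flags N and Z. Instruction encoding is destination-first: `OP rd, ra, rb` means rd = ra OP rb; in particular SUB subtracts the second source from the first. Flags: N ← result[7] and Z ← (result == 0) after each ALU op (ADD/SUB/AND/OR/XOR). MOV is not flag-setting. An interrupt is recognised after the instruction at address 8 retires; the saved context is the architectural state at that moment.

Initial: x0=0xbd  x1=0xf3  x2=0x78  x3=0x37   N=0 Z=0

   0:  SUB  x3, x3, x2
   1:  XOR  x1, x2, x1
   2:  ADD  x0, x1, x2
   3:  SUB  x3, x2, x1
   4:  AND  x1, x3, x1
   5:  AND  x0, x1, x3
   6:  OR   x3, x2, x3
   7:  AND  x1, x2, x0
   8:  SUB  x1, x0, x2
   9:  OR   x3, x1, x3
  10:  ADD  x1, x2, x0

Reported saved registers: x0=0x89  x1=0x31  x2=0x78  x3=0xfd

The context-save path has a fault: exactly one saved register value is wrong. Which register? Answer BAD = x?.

BAD = x1

after  0: x0=0xbd x1=0xf3 x2=0x78 x3=0xbf  N=1 Z=0
after  1: x0=0xbd x1=0x8b x2=0x78 x3=0xbf  N=1 Z=0
after  2: x0=0x03 x1=0x8b x2=0x78 x3=0xbf  N=0 Z=0
after  3: x0=0x03 x1=0x8b x2=0x78 x3=0xed  N=1 Z=0
after  4: x0=0x03 x1=0x89 x2=0x78 x3=0xed  N=1 Z=0
after  5: x0=0x89 x1=0x89 x2=0x78 x3=0xed  N=1 Z=0
after  6: x0=0x89 x1=0x89 x2=0x78 x3=0xfd  N=1 Z=0
after  7: x0=0x89 x1=0x08 x2=0x78 x3=0xfd  N=0 Z=0
after  8: x0=0x89 x1=0x11 x2=0x78 x3=0xfd  N=0 Z=0
-- IRQ taken; context saved, return-PC = 9 --
mismatch: x1: reported 0x31 vs actual 0x11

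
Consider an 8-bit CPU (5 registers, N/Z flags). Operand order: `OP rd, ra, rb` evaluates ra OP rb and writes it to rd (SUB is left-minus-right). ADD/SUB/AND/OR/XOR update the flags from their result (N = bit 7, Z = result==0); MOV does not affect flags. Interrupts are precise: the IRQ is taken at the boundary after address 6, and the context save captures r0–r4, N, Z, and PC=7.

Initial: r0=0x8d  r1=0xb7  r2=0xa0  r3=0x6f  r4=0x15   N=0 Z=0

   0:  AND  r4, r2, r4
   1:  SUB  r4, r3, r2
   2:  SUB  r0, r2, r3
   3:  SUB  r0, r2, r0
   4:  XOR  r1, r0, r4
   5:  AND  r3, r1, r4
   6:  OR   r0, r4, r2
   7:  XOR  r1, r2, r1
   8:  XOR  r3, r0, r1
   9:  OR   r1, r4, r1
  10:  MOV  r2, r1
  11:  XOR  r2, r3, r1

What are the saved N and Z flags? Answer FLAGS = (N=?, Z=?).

after  0: r0=0x8d r1=0xb7 r2=0xa0 r3=0x6f r4=0x00  N=0 Z=1
after  1: r0=0x8d r1=0xb7 r2=0xa0 r3=0x6f r4=0xcf  N=1 Z=0
after  2: r0=0x31 r1=0xb7 r2=0xa0 r3=0x6f r4=0xcf  N=0 Z=0
after  3: r0=0x6f r1=0xb7 r2=0xa0 r3=0x6f r4=0xcf  N=0 Z=0
after  4: r0=0x6f r1=0xa0 r2=0xa0 r3=0x6f r4=0xcf  N=1 Z=0
after  5: r0=0x6f r1=0xa0 r2=0xa0 r3=0x80 r4=0xcf  N=1 Z=0
after  6: r0=0xef r1=0xa0 r2=0xa0 r3=0x80 r4=0xcf  N=1 Z=0
-- IRQ taken; context saved, return-PC = 7 --

FLAGS = (N=1, Z=0)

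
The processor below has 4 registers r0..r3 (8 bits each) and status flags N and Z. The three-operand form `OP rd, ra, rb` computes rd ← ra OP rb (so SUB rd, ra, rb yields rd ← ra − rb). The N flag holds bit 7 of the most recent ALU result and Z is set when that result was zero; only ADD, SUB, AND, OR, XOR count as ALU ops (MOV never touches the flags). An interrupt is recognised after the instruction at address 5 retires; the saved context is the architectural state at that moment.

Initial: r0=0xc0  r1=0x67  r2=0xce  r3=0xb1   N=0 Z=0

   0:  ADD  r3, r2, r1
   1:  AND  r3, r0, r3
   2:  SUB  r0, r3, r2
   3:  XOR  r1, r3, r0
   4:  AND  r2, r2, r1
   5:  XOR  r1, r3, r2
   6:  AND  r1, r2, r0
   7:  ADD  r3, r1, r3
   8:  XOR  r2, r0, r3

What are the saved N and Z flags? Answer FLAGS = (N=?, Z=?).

FLAGS = (N=0, Z=0)

after  0: r0=0xc0 r1=0x67 r2=0xce r3=0x35  N=0 Z=0
after  1: r0=0xc0 r1=0x67 r2=0xce r3=0x00  N=0 Z=1
after  2: r0=0x32 r1=0x67 r2=0xce r3=0x00  N=0 Z=0
after  3: r0=0x32 r1=0x32 r2=0xce r3=0x00  N=0 Z=0
after  4: r0=0x32 r1=0x32 r2=0x02 r3=0x00  N=0 Z=0
after  5: r0=0x32 r1=0x02 r2=0x02 r3=0x00  N=0 Z=0
-- IRQ taken; context saved, return-PC = 6 --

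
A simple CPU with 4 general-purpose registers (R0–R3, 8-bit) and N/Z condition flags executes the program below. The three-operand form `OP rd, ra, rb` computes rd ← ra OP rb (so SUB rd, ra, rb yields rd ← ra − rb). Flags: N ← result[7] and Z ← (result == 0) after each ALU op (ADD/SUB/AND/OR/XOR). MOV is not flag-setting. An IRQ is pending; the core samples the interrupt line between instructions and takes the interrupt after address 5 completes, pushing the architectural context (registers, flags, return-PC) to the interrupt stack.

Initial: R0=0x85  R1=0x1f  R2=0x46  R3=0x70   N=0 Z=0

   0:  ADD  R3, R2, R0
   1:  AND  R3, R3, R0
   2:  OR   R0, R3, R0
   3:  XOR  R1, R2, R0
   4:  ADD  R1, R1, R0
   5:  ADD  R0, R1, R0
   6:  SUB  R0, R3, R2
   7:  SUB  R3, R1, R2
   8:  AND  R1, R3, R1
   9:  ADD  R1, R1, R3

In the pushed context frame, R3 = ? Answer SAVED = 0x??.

SAVED = 0x81

after  0: R0=0x85 R1=0x1f R2=0x46 R3=0xcb  N=1 Z=0
after  1: R0=0x85 R1=0x1f R2=0x46 R3=0x81  N=1 Z=0
after  2: R0=0x85 R1=0x1f R2=0x46 R3=0x81  N=1 Z=0
after  3: R0=0x85 R1=0xc3 R2=0x46 R3=0x81  N=1 Z=0
after  4: R0=0x85 R1=0x48 R2=0x46 R3=0x81  N=0 Z=0
after  5: R0=0xcd R1=0x48 R2=0x46 R3=0x81  N=1 Z=0
-- IRQ taken; context saved, return-PC = 6 --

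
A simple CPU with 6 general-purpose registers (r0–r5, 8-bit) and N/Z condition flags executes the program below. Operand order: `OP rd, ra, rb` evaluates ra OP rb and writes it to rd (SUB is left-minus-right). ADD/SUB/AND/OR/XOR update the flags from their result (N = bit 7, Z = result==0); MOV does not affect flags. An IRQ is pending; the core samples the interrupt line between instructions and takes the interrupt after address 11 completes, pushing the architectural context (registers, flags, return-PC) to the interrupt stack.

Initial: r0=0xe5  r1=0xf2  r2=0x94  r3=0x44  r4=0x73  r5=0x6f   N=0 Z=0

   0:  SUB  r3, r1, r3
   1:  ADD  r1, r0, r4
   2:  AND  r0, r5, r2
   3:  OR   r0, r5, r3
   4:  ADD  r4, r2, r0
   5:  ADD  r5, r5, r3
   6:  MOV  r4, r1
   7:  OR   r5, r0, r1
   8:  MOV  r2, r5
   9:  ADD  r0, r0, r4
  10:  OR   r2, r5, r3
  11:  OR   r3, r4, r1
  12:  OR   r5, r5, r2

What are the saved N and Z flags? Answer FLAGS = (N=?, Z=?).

after  0: r0=0xe5 r1=0xf2 r2=0x94 r3=0xae r4=0x73 r5=0x6f  N=1 Z=0
after  1: r0=0xe5 r1=0x58 r2=0x94 r3=0xae r4=0x73 r5=0x6f  N=0 Z=0
after  2: r0=0x04 r1=0x58 r2=0x94 r3=0xae r4=0x73 r5=0x6f  N=0 Z=0
after  3: r0=0xef r1=0x58 r2=0x94 r3=0xae r4=0x73 r5=0x6f  N=1 Z=0
after  4: r0=0xef r1=0x58 r2=0x94 r3=0xae r4=0x83 r5=0x6f  N=1 Z=0
after  5: r0=0xef r1=0x58 r2=0x94 r3=0xae r4=0x83 r5=0x1d  N=0 Z=0
after  6: r0=0xef r1=0x58 r2=0x94 r3=0xae r4=0x58 r5=0x1d  N=0 Z=0
after  7: r0=0xef r1=0x58 r2=0x94 r3=0xae r4=0x58 r5=0xff  N=1 Z=0
after  8: r0=0xef r1=0x58 r2=0xff r3=0xae r4=0x58 r5=0xff  N=1 Z=0
after  9: r0=0x47 r1=0x58 r2=0xff r3=0xae r4=0x58 r5=0xff  N=0 Z=0
after 10: r0=0x47 r1=0x58 r2=0xff r3=0xae r4=0x58 r5=0xff  N=1 Z=0
after 11: r0=0x47 r1=0x58 r2=0xff r3=0x58 r4=0x58 r5=0xff  N=0 Z=0
-- IRQ taken; context saved, return-PC = 12 --

FLAGS = (N=0, Z=0)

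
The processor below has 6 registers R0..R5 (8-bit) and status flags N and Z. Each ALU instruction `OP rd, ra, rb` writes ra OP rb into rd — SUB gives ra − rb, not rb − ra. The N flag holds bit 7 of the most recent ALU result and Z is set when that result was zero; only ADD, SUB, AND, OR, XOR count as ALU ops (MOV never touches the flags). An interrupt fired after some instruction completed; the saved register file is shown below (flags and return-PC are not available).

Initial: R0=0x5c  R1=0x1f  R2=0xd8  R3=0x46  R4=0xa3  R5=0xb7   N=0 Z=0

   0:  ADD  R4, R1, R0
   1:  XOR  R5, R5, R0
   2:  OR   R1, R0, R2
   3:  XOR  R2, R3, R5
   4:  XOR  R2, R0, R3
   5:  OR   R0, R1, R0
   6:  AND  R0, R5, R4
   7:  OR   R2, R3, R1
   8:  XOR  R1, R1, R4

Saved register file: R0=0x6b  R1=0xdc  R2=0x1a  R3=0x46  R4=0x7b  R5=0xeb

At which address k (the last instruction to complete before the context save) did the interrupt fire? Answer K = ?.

K = 6

after  0: R0=0x5c R1=0x1f R2=0xd8 R3=0x46 R4=0x7b R5=0xb7  N=0 Z=0
after  1: R0=0x5c R1=0x1f R2=0xd8 R3=0x46 R4=0x7b R5=0xeb  N=1 Z=0
after  2: R0=0x5c R1=0xdc R2=0xd8 R3=0x46 R4=0x7b R5=0xeb  N=1 Z=0
after  3: R0=0x5c R1=0xdc R2=0xad R3=0x46 R4=0x7b R5=0xeb  N=1 Z=0
after  4: R0=0x5c R1=0xdc R2=0x1a R3=0x46 R4=0x7b R5=0xeb  N=0 Z=0
after  5: R0=0xdc R1=0xdc R2=0x1a R3=0x46 R4=0x7b R5=0xeb  N=1 Z=0
after  6: R0=0x6b R1=0xdc R2=0x1a R3=0x46 R4=0x7b R5=0xeb  N=0 Z=0
-- IRQ taken; context saved, return-PC = 7 --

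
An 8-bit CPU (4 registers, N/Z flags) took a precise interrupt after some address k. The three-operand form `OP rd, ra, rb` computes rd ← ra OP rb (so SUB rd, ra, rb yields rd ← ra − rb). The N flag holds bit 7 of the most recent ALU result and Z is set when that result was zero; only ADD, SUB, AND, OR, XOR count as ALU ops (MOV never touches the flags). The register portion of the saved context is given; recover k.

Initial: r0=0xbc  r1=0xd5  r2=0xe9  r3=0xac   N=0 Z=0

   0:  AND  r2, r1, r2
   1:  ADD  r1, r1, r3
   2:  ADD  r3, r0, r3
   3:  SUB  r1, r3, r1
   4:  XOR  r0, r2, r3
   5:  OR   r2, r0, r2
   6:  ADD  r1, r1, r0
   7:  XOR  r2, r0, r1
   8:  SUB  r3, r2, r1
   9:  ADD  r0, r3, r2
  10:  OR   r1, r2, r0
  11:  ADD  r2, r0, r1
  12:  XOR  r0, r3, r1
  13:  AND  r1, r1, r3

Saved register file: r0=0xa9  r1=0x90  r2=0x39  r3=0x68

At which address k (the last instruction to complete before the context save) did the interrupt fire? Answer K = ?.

after  0: r0=0xbc r1=0xd5 r2=0xc1 r3=0xac  N=1 Z=0
after  1: r0=0xbc r1=0x81 r2=0xc1 r3=0xac  N=1 Z=0
after  2: r0=0xbc r1=0x81 r2=0xc1 r3=0x68  N=0 Z=0
after  3: r0=0xbc r1=0xe7 r2=0xc1 r3=0x68  N=1 Z=0
after  4: r0=0xa9 r1=0xe7 r2=0xc1 r3=0x68  N=1 Z=0
after  5: r0=0xa9 r1=0xe7 r2=0xe9 r3=0x68  N=1 Z=0
after  6: r0=0xa9 r1=0x90 r2=0xe9 r3=0x68  N=1 Z=0
after  7: r0=0xa9 r1=0x90 r2=0x39 r3=0x68  N=0 Z=0
-- IRQ taken; context saved, return-PC = 8 --

K = 7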